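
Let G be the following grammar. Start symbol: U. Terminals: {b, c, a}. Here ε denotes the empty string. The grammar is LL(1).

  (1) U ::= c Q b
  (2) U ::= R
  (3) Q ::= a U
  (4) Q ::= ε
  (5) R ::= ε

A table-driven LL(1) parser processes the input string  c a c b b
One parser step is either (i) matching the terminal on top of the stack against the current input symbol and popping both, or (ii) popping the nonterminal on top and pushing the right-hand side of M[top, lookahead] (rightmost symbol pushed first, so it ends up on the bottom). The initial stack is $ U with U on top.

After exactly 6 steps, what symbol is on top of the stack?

step 1: stack=$ U  input=c a c b b $  — expand U ::= c Q b
step 2: stack=$ b Q c  input=c a c b b $  — match c
step 3: stack=$ b Q  input=a c b b $  — expand Q ::= a U
step 4: stack=$ b U a  input=a c b b $  — match a
step 5: stack=$ b U  input=c b b $  — expand U ::= c Q b
step 6: stack=$ b b Q c  input=c b b $  — match c
Stack after step 6: $ b b Q (top = Q).

Q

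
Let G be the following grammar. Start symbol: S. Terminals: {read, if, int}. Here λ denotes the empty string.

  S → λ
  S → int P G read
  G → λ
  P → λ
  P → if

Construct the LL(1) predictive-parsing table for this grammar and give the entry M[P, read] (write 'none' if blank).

FIRST(S) = {λ, int}
FIRST(G) = {λ}
FIRST(P) = {λ, if}
FOLLOW(S) includes $ since S is the start symbol.
FOLLOW(P): in S→int P G read, P is followed by G read with FIRST {read}. Thus FOLLOW(P) = {read}.
For P → λ: FIRST(λ) = {λ}, so it goes in M[P, t] for t ∈ {}; since λ ∈ FIRST, also for every t ∈ FOLLOW(P) = {read}.
For P → if: FIRST(if) = {if}, so it goes in M[P, t] for t ∈ {if}.

P → λ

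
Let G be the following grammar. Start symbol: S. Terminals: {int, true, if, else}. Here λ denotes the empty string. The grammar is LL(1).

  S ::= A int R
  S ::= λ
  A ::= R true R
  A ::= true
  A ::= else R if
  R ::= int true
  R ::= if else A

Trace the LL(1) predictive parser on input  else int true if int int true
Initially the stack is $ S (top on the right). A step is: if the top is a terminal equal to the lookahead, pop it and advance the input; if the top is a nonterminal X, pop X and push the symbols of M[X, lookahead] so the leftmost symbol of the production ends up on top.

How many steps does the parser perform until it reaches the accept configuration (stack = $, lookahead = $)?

11

step 1: stack=$ S  input=else int true if int int true $  — expand S ::= A int R
step 2: stack=$ R int A  input=else int true if int int true $  — expand A ::= else R if
step 3: stack=$ R int if R else  input=else int true if int int true $  — match else
step 4: stack=$ R int if R  input=int true if int int true $  — expand R ::= int true
step 5: stack=$ R int if true int  input=int true if int int true $  — match int
step 6: stack=$ R int if true  input=true if int int true $  — match true
step 7: stack=$ R int if  input=if int int true $  — match if
step 8: stack=$ R int  input=int int true $  — match int
step 9: stack=$ R  input=int true $  — expand R ::= int true
step 10: stack=$ true int  input=int true $  — match int
step 11: stack=$ true  input=true $  — match true
Accept reached after 11 steps.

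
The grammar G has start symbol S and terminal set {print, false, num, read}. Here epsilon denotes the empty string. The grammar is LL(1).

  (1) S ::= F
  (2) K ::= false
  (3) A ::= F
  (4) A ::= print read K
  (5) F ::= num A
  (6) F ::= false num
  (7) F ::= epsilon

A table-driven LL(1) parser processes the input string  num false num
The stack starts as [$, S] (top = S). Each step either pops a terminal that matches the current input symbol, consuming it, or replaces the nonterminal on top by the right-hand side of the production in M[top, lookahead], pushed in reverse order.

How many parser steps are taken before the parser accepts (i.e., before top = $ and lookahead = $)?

     Stack        Input            Action
  1  $ S          num false num $  expand S ::= F
  2  $ F          num false num $  expand F ::= num A
  3  $ A num      num false num $  match num
  4  $ A          false num $      expand A ::= F
  5  $ F          false num $      expand F ::= false num
  6  $ num false  false num $      match false
  7  $ num        num $            match num
Accept reached after 7 steps.

7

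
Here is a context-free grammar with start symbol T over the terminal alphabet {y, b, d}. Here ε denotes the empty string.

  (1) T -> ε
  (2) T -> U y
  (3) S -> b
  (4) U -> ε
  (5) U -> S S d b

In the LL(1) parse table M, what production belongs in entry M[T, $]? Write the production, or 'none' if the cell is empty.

T -> ε

FIRST(S) = {b}
FIRST(U) = {ε, b}  (via S S d b)
FIRST(T) = {ε, b, y}  (via U y)
FOLLOW(T) includes $ since T is the start symbol.
FOLLOW(T): T appears on no right-hand side. Thus FOLLOW(T) = {$}.
For T -> ε: FIRST(ε) = {ε}, so it goes in M[T, t] for t ∈ {}; since ε ∈ FIRST, also for every t ∈ FOLLOW(T) = {$}.
For T -> U y: FIRST(U y) = {b, y}, so it goes in M[T, t] for t ∈ {b, y}.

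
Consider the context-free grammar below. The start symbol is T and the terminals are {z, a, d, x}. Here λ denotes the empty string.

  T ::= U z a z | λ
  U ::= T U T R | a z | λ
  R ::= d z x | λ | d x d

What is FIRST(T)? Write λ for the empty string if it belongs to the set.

FIRST(R): from R::=d z x we get {d}; from R::=λ we get {λ}; from R::=d x d we get {d}. So FIRST(R) = {λ, d}.
FIRST(T): from T::=U z a z we get {a, d, z}; from T::=λ we get {λ}. So FIRST(T) = {λ, a, d, z}.
FIRST(U): from U::=T U T R we get {λ, a, d, z}; from U::=a z we get {a}; from U::=λ we get {λ}. So FIRST(U) = {λ, a, d, z}.

{λ, a, d, z}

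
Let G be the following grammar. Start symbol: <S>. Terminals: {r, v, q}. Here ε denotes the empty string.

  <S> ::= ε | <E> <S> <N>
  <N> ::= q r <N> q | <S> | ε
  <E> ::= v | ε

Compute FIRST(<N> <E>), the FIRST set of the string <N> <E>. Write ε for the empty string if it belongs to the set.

{ε, q, v}

FIRST(<E>) = {ε, v}
FIRST(<S>) = {ε, q, v}  (via <E> <S> <N>)
FIRST(<N>) = {ε, q, v}  (via <S>)
FIRST(<N> <E>): take FIRST of each symbol in turn, carrying on past any symbol whose FIRST contains ε; result {ε, q, v}.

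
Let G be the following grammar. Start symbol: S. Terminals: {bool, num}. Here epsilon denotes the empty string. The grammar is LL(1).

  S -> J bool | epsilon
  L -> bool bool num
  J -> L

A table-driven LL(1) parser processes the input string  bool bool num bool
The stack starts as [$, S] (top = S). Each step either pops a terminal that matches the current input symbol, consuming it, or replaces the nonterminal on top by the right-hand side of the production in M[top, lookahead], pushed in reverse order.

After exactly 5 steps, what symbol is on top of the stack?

step 1: stack=$ S  input=bool bool num bool $  — expand S -> J bool
step 2: stack=$ bool J  input=bool bool num bool $  — expand J -> L
step 3: stack=$ bool L  input=bool bool num bool $  — expand L -> bool bool num
step 4: stack=$ bool num bool bool  input=bool bool num bool $  — match bool
step 5: stack=$ bool num bool  input=bool num bool $  — match bool
Stack after step 5: $ bool num (top = num).

num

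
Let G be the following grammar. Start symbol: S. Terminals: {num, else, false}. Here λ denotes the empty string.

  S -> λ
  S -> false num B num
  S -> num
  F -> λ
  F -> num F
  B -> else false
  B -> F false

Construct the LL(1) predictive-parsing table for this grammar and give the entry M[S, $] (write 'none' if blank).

FIRST(S) = {λ, false, num}
FIRST(F) = {λ, num}
FIRST(B) = {else, false, num}  (via F false)
FOLLOW(S) includes $ since S is the start symbol.
FOLLOW(S): S appears on no right-hand side. Thus FOLLOW(S) = {$}.
For S -> λ: FIRST(λ) = {λ}, so it goes in M[S, t] for t ∈ {}; since λ ∈ FIRST, also for every t ∈ FOLLOW(S) = {$}.
For S -> false num B num: FIRST(false num B num) = {false}, so it goes in M[S, t] for t ∈ {false}.
For S -> num: FIRST(num) = {num}, so it goes in M[S, t] for t ∈ {num}.

S -> λ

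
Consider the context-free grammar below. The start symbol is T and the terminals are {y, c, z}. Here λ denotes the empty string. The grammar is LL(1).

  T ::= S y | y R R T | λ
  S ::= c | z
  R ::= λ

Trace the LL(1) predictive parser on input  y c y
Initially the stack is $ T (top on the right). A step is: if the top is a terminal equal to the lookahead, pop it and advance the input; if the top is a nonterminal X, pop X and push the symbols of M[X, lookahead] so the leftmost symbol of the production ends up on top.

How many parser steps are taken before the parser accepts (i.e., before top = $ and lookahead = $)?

8

step 1: stack=$ T  input=y c y $  — expand T ::= y R R T
step 2: stack=$ T R R y  input=y c y $  — match y
step 3: stack=$ T R R  input=c y $  — expand R ::= λ
step 4: stack=$ T R  input=c y $  — expand R ::= λ
step 5: stack=$ T  input=c y $  — expand T ::= S y
step 6: stack=$ y S  input=c y $  — expand S ::= c
step 7: stack=$ y c  input=c y $  — match c
step 8: stack=$ y  input=y $  — match y
Accept reached after 8 steps.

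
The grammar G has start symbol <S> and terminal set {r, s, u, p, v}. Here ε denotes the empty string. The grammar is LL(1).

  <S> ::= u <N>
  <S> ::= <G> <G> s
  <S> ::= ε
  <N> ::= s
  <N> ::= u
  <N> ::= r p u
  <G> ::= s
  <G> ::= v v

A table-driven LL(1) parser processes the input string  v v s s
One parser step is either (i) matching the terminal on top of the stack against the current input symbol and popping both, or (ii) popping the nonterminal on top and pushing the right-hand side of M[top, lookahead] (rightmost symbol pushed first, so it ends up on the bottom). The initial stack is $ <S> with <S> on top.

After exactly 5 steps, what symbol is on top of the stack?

step 1: stack=$ <S>  input=v v s s $  — expand <S> ::= <G> <G> s
step 2: stack=$ s <G> <G>  input=v v s s $  — expand <G> ::= v v
step 3: stack=$ s <G> v v  input=v v s s $  — match v
step 4: stack=$ s <G> v  input=v s s $  — match v
step 5: stack=$ s <G>  input=s s $  — expand <G> ::= s
Stack after step 5: $ s s (top = s).

s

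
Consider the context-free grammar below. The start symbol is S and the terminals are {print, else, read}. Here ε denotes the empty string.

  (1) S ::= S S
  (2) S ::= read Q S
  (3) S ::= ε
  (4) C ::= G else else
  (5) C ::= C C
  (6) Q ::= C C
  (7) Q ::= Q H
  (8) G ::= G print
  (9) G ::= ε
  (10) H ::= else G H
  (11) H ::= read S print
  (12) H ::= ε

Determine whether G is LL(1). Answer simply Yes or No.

No

FIRST(S) = {ε, read}
FIRST(C) = {else, print}
FIRST(Q) = {else, print}
FIRST(G) = {ε, print}
FIRST(H) = {ε, else, read}
FOLLOW(S) = {$, print, read}
FOLLOW(C) = {$, else, print, read}
FOLLOW(Q) = {$, else, print, read}
FOLLOW(G) = {$, else, print, read}
FOLLOW(H) = {$, else, print, read}
Cell M[C, else] receives both C ::= G else else and C ::= C C — the grammar is not LL(1).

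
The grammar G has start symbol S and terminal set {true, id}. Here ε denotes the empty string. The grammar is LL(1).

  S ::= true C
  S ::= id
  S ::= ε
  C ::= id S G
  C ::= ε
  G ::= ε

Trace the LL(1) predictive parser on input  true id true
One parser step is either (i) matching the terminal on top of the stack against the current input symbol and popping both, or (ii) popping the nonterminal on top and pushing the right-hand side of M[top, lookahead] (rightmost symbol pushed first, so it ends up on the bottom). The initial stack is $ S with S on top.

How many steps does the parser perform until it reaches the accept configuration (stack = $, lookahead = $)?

8

     Stack       Input           Action
  1  $ S         true id true $  expand S ::= true C
  2  $ C true    true id true $  match true
  3  $ C         id true $       expand C ::= id S G
  4  $ G S id    id true $       match id
  5  $ G S       true $          expand S ::= true C
  6  $ G C true  true $          match true
  7  $ G C       $               expand C ::= ε
  8  $ G         $               expand G ::= ε
Accept reached after 8 steps.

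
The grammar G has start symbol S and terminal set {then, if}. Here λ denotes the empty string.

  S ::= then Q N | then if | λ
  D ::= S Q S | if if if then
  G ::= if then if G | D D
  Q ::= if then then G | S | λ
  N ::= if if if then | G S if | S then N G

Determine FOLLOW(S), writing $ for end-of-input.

FIRST(S) = {λ, then}
FIRST(Q) = {λ, if, then}  (via S)
FIRST(D) = {λ, if, then}  (via S Q S)
FIRST(G) = {λ, if, then}  (via D D)
FIRST(N) = {if, then}  (via G S if, S then N G)
FOLLOW(S) includes $ since S is the start symbol.
FOLLOW(S): in D::=S Q S (occurrence 1), S is followed by Q S with FIRST {λ, if, then}; in D::=S Q S (occurrence 1), the suffix after S is nullable, so FOLLOW(S) ⊇ FOLLOW(D) = {$, if, then}; in D::=S Q S (occurrence 2), the suffix after S is empty, so FOLLOW(S) ⊇ FOLLOW(D) = {$, if, then}; in Q::=S, the suffix after S is empty, so FOLLOW(S) ⊇ FOLLOW(Q) = {$, if, then}; in N::=G S if, S is followed by if with FIRST {if}; in N::=S then N G, S is followed by then N G with FIRST {then}. Thus FOLLOW(S) = {$, if, then}.
FOLLOW(N): in S::=then Q N, the suffix after N is empty, so FOLLOW(N) ⊇ FOLLOW(S) = {$, if, then}; in N::=S then N G, N is followed by G with FIRST {λ, if, then}; in N::=S then N G, the suffix after N is nullable (adds nothing new). Thus FOLLOW(N) = {$, if, then}.
FOLLOW(D): in G::=D D (occurrence 1), D is followed by D with FIRST {λ, if, then}; in G::=D D (occurrence 1), the suffix after D is nullable, so FOLLOW(D) ⊇ FOLLOW(G) = {$, if, then}; in G::=D D (occurrence 2), the suffix after D is empty, so FOLLOW(D) ⊇ FOLLOW(G) = {$, if, then}. Thus FOLLOW(D) = {$, if, then}.
FOLLOW(Q): in S::=then Q N, Q is followed by N with FIRST {if, then}; in D::=S Q S, Q is followed by S with FIRST {λ, then}; in D::=S Q S, the suffix after Q is nullable, so FOLLOW(Q) ⊇ FOLLOW(D) = {$, if, then}. Thus FOLLOW(Q) = {$, if, then}.
FOLLOW(G): in G::=if then if G, the suffix after G is empty (adds nothing new); in Q::=if then then G, the suffix after G is empty, so FOLLOW(G) ⊇ FOLLOW(Q) = {$, if, then}; in N::=G S if, G is followed by S if with FIRST {if, then}; in N::=S then N G, the suffix after G is empty, so FOLLOW(G) ⊇ FOLLOW(N) = {$, if, then}. Thus FOLLOW(G) = {$, if, then}.

{$, if, then}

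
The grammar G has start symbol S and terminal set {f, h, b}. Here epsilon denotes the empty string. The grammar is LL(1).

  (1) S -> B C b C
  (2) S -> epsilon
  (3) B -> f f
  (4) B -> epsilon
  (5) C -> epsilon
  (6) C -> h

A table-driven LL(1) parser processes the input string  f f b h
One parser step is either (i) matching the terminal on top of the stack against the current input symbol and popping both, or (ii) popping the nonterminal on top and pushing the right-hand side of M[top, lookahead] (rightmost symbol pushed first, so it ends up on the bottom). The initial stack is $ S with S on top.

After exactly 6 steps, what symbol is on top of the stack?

C

     Stack        Input      Action
  1  $ S          f f b h $  expand S -> B C b C
  2  $ C b C B    f f b h $  expand B -> f f
  3  $ C b C f f  f f b h $  match f
  4  $ C b C f    f b h $    match f
  5  $ C b C      b h $      expand C -> epsilon
  6  $ C b        b h $      match b
Stack after step 6: $ C (top = C).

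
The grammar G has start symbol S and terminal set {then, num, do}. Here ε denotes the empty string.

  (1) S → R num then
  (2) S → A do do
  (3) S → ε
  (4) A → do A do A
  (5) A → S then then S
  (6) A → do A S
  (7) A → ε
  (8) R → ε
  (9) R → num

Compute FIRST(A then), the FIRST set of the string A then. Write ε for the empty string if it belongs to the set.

{do, num, then}

FIRST(R): from R→ε we get {ε}; from R→num we get {num}. So FIRST(R) = {ε, num}.
FIRST(S): from S→R num then we get {num}; from S→A do do we get {do, num, then}; from S→ε we get {ε}. So FIRST(S) = {ε, do, num, then}.
FIRST(A): from A→do A do A we get {do}; from A→S then then S we get {do, num, then}; from A→do A S we get {do}; from A→ε we get {ε}. So FIRST(A) = {ε, do, num, then}.
FIRST(A then): take FIRST of each symbol in turn, carrying on past any symbol whose FIRST contains ε; result {do, num, then}.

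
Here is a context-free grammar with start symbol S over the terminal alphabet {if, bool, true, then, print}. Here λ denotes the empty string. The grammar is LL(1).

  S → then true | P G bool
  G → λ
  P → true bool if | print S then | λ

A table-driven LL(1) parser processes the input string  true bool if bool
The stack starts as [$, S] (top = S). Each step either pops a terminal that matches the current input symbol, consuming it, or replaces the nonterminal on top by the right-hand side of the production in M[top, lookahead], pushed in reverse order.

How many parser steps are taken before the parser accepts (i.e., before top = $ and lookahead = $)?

     Stack                  Input                Action
  1  $ S                    true bool if bool $  expand S → P G bool
  2  $ bool G P             true bool if bool $  expand P → true bool if
  3  $ bool G if bool true  true bool if bool $  match true
  4  $ bool G if bool       bool if bool $       match bool
  5  $ bool G if            if bool $            match if
  6  $ bool G               bool $               expand G → λ
  7  $ bool                 bool $               match bool
Accept reached after 7 steps.

7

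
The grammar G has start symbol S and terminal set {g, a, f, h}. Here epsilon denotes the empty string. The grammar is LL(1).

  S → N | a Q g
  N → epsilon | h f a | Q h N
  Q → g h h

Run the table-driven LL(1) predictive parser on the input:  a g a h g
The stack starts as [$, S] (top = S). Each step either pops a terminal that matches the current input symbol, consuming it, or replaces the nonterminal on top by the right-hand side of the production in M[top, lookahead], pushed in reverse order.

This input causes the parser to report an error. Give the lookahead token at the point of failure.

a

     Stack      Input        Action
  1  $ S        a g a h g $  expand S → a Q g
  2  $ g Q a    a g a h g $  match a
  3  $ g Q      g a h g $    expand Q → g h h
  4  $ g h h g  g a h g $    match g
  5  $ g h h    a h g $      error: top is terminal h but lookahead is a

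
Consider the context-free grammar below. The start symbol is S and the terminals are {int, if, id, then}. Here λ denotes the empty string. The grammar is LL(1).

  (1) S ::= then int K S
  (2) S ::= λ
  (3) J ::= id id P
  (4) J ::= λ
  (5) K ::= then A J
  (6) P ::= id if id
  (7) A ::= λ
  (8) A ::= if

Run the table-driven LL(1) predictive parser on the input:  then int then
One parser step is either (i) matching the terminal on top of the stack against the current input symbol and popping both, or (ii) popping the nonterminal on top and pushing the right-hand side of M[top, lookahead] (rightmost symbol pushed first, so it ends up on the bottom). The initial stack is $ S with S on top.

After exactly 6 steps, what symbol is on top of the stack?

step 1: stack=$ S  input=then int then $  — expand S ::= then int K S
step 2: stack=$ S K int then  input=then int then $  — match then
step 3: stack=$ S K int  input=int then $  — match int
step 4: stack=$ S K  input=then $  — expand K ::= then A J
step 5: stack=$ S J A then  input=then $  — match then
step 6: stack=$ S J A  input=$  — expand A ::= λ
Stack after step 6: $ S J (top = J).

J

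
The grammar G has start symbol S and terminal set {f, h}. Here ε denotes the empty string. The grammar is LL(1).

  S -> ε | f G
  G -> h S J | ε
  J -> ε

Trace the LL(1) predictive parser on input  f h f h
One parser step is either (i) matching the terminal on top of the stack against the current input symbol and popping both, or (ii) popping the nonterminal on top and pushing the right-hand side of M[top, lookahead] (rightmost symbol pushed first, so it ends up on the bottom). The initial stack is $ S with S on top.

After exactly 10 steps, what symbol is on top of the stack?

      Stack      Input      Action
   1  $ S        f h f h $  expand S -> f G
   2  $ G f      f h f h $  match f
   3  $ G        h f h $    expand G -> h S J
   4  $ J S h    h f h $    match h
   5  $ J S      f h $      expand S -> f G
   6  $ J G f    f h $      match f
   7  $ J G      h $        expand G -> h S J
   8  $ J J S h  h $        match h
   9  $ J J S    $          expand S -> ε
  10  $ J J      $          expand J -> ε
Stack after step 10: $ J (top = J).

J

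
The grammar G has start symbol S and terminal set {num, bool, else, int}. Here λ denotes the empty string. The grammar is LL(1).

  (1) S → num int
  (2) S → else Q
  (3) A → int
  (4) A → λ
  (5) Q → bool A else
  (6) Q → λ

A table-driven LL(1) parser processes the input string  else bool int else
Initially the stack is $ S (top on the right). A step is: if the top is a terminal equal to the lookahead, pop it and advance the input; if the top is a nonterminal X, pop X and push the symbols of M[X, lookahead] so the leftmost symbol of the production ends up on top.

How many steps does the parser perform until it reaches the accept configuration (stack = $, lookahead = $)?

step 1: stack=$ S  input=else bool int else $  — expand S → else Q
step 2: stack=$ Q else  input=else bool int else $  — match else
step 3: stack=$ Q  input=bool int else $  — expand Q → bool A else
step 4: stack=$ else A bool  input=bool int else $  — match bool
step 5: stack=$ else A  input=int else $  — expand A → int
step 6: stack=$ else int  input=int else $  — match int
step 7: stack=$ else  input=else $  — match else
Accept reached after 7 steps.

7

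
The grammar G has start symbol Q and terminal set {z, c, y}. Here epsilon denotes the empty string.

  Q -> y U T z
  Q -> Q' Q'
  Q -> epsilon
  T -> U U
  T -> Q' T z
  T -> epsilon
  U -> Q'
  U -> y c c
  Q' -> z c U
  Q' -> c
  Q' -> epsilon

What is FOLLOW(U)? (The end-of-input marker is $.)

FIRST(Q') = {epsilon, c, z}
FIRST(Q) = {epsilon, c, y, z}  (via Q' Q')
FIRST(U) = {epsilon, c, y, z}  (via Q')
FIRST(T) = {epsilon, c, y, z}  (via U U, Q' T z)
FOLLOW(Q) includes $ since Q is the start symbol.
FOLLOW(Q): Q appears on no right-hand side. Thus FOLLOW(Q) = {$}.
FOLLOW(T): in Q->y U T z, T is followed by z with FIRST {z}; in T->Q' T z, T is followed by z with FIRST {z}. Thus FOLLOW(T) = {z}.
FOLLOW(U): in Q->y U T z, U is followed by T z with FIRST {c, y, z}; in T->U U (occurrence 1), U is followed by U with FIRST {epsilon, c, y, z}; in T->U U (occurrence 1), the suffix after U is nullable, so FOLLOW(U) ⊇ FOLLOW(T) = {z}; in T->U U (occurrence 2), the suffix after U is empty, so FOLLOW(U) ⊇ FOLLOW(T) = {z}; in Q'->z c U, the suffix after U is empty, so FOLLOW(U) ⊇ FOLLOW(Q') = {$, c, y, z}. Thus FOLLOW(U) = {$, c, y, z}.
FOLLOW(Q'): in Q->Q' Q' (occurrence 1), Q' is followed by Q' with FIRST {epsilon, c, z}; in Q->Q' Q' (occurrence 1), the suffix after Q' is nullable, so FOLLOW(Q') ⊇ FOLLOW(Q) = {$}; in Q->Q' Q' (occurrence 2), the suffix after Q' is empty, so FOLLOW(Q') ⊇ FOLLOW(Q) = {$}; in T->Q' T z, Q' is followed by T z with FIRST {c, y, z}; in U->Q', the suffix after Q' is empty, so FOLLOW(Q') ⊇ FOLLOW(U) = {$, c, y, z}. Thus FOLLOW(Q') = {$, c, y, z}.

{$, c, y, z}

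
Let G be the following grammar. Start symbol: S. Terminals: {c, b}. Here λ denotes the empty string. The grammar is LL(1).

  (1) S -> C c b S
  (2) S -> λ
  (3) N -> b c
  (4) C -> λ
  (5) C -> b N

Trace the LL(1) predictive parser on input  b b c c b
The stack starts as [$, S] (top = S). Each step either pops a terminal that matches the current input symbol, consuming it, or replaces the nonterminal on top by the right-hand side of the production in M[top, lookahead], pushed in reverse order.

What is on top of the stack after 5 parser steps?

step 1: stack=$ S  input=b b c c b $  — expand S -> C c b S
step 2: stack=$ S b c C  input=b b c c b $  — expand C -> b N
step 3: stack=$ S b c N b  input=b b c c b $  — match b
step 4: stack=$ S b c N  input=b c c b $  — expand N -> b c
step 5: stack=$ S b c c b  input=b c c b $  — match b
Stack after step 5: $ S b c c (top = c).

c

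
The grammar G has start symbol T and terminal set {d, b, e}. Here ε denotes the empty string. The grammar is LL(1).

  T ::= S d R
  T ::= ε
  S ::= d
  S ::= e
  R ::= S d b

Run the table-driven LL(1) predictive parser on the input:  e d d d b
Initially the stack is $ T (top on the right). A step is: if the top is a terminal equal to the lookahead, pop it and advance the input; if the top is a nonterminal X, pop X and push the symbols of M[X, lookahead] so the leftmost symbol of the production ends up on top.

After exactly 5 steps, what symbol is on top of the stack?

S

step 1: stack=$ T  input=e d d d b $  — expand T ::= S d R
step 2: stack=$ R d S  input=e d d d b $  — expand S ::= e
step 3: stack=$ R d e  input=e d d d b $  — match e
step 4: stack=$ R d  input=d d d b $  — match d
step 5: stack=$ R  input=d d b $  — expand R ::= S d b
Stack after step 5: $ b d S (top = S).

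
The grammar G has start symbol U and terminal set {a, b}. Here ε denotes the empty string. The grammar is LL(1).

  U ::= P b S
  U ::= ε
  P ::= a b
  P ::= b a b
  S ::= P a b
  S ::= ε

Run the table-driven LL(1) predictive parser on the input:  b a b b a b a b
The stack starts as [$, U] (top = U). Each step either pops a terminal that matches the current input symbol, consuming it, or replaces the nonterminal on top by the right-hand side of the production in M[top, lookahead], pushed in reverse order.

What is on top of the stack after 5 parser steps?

     Stack        Input              Action
  1  $ U          b a b b a b a b $  expand U ::= P b S
  2  $ S b P      b a b b a b a b $  expand P ::= b a b
  3  $ S b b a b  b a b b a b a b $  match b
  4  $ S b b a    a b b a b a b $    match a
  5  $ S b b      b b a b a b $      match b
Stack after step 5: $ S b (top = b).

b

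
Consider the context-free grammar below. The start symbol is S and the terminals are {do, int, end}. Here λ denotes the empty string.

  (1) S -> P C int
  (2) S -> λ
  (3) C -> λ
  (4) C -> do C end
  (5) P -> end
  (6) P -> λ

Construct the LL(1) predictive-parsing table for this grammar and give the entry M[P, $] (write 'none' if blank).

FIRST(C) = {λ, do}
FIRST(P) = {λ, end}
FIRST(S) = {λ, do, end, int}  (via P C int)
FOLLOW(S) includes $ since S is the start symbol.
FOLLOW(P): in S->P C int, P is followed by C int with FIRST {do, int}. Thus FOLLOW(P) = {do, int}.
For P -> end: FIRST(end) = {end}, so it goes in M[P, t] for t ∈ {end}.
For P -> λ: FIRST(λ) = {λ}, so it goes in M[P, t] for t ∈ {}; since λ ∈ FIRST, also for every t ∈ FOLLOW(P) = {do, int}.
None of these place a production in M[P, $].

none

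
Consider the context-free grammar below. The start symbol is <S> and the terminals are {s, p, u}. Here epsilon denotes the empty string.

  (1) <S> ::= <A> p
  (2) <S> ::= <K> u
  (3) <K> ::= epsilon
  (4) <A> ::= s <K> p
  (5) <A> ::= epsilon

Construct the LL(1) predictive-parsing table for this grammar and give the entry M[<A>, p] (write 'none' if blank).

FIRST(<K>) = {epsilon}
FIRST(<A>) = {epsilon, s}
FIRST(<S>) = {p, s, u}  (via <A> p, <K> u)
FOLLOW(<S>) includes $ since <S> is the start symbol.
FOLLOW(<A>): in <S>::=<A> p, <A> is followed by p with FIRST {p}. Thus FOLLOW(<A>) = {p}.
For <A> ::= s <K> p: FIRST(s <K> p) = {s}, so it goes in M[<A>, t] for t ∈ {s}.
For <A> ::= epsilon: FIRST(epsilon) = {epsilon}, so it goes in M[<A>, t] for t ∈ {}; since epsilon ∈ FIRST, also for every t ∈ FOLLOW(<A>) = {p}.

<A> ::= epsilon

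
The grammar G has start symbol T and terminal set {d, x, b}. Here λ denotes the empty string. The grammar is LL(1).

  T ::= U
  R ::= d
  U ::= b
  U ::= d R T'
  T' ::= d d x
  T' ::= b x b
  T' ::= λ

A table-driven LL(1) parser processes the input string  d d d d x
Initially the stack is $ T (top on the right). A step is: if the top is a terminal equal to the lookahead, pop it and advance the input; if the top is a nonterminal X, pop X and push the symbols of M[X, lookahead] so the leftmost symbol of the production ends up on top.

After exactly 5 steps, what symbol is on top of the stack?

step 1: stack=$ T  input=d d d d x $  — expand T ::= U
step 2: stack=$ U  input=d d d d x $  — expand U ::= d R T'
step 3: stack=$ T' R d  input=d d d d x $  — match d
step 4: stack=$ T' R  input=d d d x $  — expand R ::= d
step 5: stack=$ T' d  input=d d d x $  — match d
Stack after step 5: $ T' (top = T').

T'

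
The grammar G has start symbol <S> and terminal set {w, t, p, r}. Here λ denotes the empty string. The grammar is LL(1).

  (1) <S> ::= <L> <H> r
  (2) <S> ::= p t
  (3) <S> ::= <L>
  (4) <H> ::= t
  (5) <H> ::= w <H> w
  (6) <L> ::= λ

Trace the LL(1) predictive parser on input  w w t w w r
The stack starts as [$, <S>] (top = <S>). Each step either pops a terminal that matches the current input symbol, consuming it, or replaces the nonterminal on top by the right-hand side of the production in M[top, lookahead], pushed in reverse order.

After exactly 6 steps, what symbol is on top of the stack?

     Stack          Input          Action
  1  $ <S>          w w t w w r $  expand <S> ::= <L> <H> r
  2  $ r <H> <L>    w w t w w r $  expand <L> ::= λ
  3  $ r <H>        w w t w w r $  expand <H> ::= w <H> w
  4  $ r w <H> w    w w t w w r $  match w
  5  $ r w <H>      w t w w r $    expand <H> ::= w <H> w
  6  $ r w w <H> w  w t w w r $    match w
Stack after step 6: $ r w w <H> (top = <H>).

<H>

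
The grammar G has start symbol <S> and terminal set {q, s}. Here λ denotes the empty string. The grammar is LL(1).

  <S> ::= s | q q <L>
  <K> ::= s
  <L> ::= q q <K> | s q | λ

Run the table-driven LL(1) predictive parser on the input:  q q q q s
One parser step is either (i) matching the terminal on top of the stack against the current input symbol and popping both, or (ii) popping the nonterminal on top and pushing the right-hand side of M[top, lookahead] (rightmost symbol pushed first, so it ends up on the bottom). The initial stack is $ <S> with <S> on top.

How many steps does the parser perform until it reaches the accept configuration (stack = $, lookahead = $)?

     Stack      Input        Action
  1  $ <S>      q q q q s $  expand <S> ::= q q <L>
  2  $ <L> q q  q q q q s $  match q
  3  $ <L> q    q q q s $    match q
  4  $ <L>      q q s $      expand <L> ::= q q <K>
  5  $ <K> q q  q q s $      match q
  6  $ <K> q    q s $        match q
  7  $ <K>      s $          expand <K> ::= s
  8  $ s        s $          match s
Accept reached after 8 steps.

8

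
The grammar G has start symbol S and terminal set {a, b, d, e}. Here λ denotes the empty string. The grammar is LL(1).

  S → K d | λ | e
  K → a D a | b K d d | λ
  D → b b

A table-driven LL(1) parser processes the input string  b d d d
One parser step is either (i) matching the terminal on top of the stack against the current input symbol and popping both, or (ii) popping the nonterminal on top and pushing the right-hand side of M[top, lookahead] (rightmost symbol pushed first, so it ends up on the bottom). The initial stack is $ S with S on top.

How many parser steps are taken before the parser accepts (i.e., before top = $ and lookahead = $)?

     Stack        Input      Action
  1  $ S          b d d d $  expand S → K d
  2  $ d K        b d d d $  expand K → b K d d
  3  $ d d d K b  b d d d $  match b
  4  $ d d d K    d d d $    expand K → λ
  5  $ d d d      d d d $    match d
  6  $ d d        d d $      match d
  7  $ d          d $        match d
Accept reached after 7 steps.

7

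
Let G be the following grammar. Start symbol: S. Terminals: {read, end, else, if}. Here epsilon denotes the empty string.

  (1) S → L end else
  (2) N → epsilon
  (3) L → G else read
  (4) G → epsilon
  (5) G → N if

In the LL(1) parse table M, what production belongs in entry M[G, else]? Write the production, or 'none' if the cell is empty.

G → epsilon

FIRST(N) = {epsilon}
FIRST(G) = {epsilon, if}  (via N if)
FIRST(L) = {else, if}  (via G else read)
FIRST(S) = {else, if}  (via L end else)
FOLLOW(S) includes $ since S is the start symbol.
FOLLOW(G): in L→G else read, G is followed by else read with FIRST {else}. Thus FOLLOW(G) = {else}.
For G → epsilon: FIRST(epsilon) = {epsilon}, so it goes in M[G, t] for t ∈ {}; since epsilon ∈ FIRST, also for every t ∈ FOLLOW(G) = {else}.
For G → N if: FIRST(N if) = {if}, so it goes in M[G, t] for t ∈ {if}.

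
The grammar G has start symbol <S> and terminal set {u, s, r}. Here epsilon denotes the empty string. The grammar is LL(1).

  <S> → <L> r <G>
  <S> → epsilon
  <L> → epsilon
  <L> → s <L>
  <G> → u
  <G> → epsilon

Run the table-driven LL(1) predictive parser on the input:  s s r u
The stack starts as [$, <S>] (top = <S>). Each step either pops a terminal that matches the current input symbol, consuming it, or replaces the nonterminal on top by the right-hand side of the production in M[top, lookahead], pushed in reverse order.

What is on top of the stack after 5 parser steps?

<L>

step 1: stack=$ <S>  input=s s r u $  — expand <S> → <L> r <G>
step 2: stack=$ <G> r <L>  input=s s r u $  — expand <L> → s <L>
step 3: stack=$ <G> r <L> s  input=s s r u $  — match s
step 4: stack=$ <G> r <L>  input=s r u $  — expand <L> → s <L>
step 5: stack=$ <G> r <L> s  input=s r u $  — match s
Stack after step 5: $ <G> r <L> (top = <L>).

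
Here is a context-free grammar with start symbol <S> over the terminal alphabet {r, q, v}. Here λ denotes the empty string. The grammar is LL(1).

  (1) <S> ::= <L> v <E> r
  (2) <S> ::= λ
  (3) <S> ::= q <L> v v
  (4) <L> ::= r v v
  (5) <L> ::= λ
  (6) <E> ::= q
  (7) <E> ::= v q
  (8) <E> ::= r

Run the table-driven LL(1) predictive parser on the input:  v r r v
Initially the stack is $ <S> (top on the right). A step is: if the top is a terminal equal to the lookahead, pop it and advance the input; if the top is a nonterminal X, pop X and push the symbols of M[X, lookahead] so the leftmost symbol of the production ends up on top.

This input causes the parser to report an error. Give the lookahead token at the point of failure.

     Stack          Input      Action
  1  $ <S>          v r r v $  expand <S> ::= <L> v <E> r
  2  $ r <E> v <L>  v r r v $  expand <L> ::= λ
  3  $ r <E> v      v r r v $  match v
  4  $ r <E>        r r v $    expand <E> ::= r
  5  $ r r          r r v $    match r
  6  $ r            r v $      match r
  7  $              v $        error: stack empty but input remains

v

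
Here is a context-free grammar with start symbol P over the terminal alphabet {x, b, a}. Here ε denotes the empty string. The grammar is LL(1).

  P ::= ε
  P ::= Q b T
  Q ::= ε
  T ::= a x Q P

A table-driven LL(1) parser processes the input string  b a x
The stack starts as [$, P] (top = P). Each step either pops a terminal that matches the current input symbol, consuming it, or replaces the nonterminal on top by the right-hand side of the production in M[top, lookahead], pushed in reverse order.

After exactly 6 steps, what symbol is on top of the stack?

Q

     Stack      Input    Action
  1  $ P        b a x $  expand P ::= Q b T
  2  $ T b Q    b a x $  expand Q ::= ε
  3  $ T b      b a x $  match b
  4  $ T        a x $    expand T ::= a x Q P
  5  $ P Q x a  a x $    match a
  6  $ P Q x    x $      match x
Stack after step 6: $ P Q (top = Q).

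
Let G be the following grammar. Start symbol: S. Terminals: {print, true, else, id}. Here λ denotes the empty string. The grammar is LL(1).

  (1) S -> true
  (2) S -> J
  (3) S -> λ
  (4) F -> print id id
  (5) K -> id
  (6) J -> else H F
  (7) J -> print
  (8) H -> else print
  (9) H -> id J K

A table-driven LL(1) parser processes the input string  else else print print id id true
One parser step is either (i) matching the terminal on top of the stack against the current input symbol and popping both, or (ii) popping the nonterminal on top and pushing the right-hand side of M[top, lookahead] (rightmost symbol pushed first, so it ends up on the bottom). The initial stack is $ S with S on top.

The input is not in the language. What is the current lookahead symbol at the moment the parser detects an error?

true

      Stack           Input                               Action
   1  $ S             else else print print id id true $  expand S -> J
   2  $ J             else else print print id id true $  expand J -> else H F
   3  $ F H else      else else print print id id true $  match else
   4  $ F H           else print print id id true $       expand H -> else print
   5  $ F print else  else print print id id true $       match else
   6  $ F print       print print id id true $            match print
   7  $ F             print id id true $                  expand F -> print id id
   8  $ id id print   print id id true $                  match print
   9  $ id id         id id true $                        match id
  10  $ id            id true $                           match id
  11  $               true $                              error: stack empty but input remains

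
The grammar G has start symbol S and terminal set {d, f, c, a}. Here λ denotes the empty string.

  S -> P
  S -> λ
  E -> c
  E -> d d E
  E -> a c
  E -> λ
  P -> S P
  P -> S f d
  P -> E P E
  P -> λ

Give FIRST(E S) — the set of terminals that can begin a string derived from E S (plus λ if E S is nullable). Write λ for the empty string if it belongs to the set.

{λ, a, c, d, f}

FIRST(E) = {λ, a, c, d}
FIRST(S) = {λ, a, c, d, f}  (via P)
FIRST(P) = {λ, a, c, d, f}  (via S P, S f d, E P E)
FIRST(E S): take FIRST of each symbol in turn, carrying on past any symbol whose FIRST contains λ; result {λ, a, c, d, f}.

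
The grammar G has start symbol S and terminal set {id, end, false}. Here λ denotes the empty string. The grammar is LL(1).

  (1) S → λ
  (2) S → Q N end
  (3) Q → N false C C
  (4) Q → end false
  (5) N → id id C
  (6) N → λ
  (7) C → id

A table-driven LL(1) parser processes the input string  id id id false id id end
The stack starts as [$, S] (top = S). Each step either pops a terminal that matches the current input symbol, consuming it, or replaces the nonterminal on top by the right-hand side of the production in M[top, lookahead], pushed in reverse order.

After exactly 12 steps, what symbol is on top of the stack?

step 1: stack=$ S  input=id id id false id id end $  — expand S → Q N end
step 2: stack=$ end N Q  input=id id id false id id end $  — expand Q → N false C C
step 3: stack=$ end N C C false N  input=id id id false id id end $  — expand N → id id C
step 4: stack=$ end N C C false C id id  input=id id id false id id end $  — match id
step 5: stack=$ end N C C false C id  input=id id false id id end $  — match id
step 6: stack=$ end N C C false C  input=id false id id end $  — expand C → id
step 7: stack=$ end N C C false id  input=id false id id end $  — match id
step 8: stack=$ end N C C false  input=false id id end $  — match false
step 9: stack=$ end N C C  input=id id end $  — expand C → id
step 10: stack=$ end N C id  input=id id end $  — match id
step 11: stack=$ end N C  input=id end $  — expand C → id
step 12: stack=$ end N id  input=id end $  — match id
Stack after step 12: $ end N (top = N).

N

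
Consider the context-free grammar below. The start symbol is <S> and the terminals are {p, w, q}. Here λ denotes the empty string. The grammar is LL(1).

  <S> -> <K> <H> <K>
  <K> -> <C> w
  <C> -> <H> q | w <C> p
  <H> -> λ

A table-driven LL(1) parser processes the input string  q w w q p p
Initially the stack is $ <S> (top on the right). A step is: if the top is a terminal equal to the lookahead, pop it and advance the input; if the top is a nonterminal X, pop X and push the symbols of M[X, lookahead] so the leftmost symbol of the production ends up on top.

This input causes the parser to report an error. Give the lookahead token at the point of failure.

p

      Stack              Input          Action
   1  $ <S>              q w w q p p $  expand <S> -> <K> <H> <K>
   2  $ <K> <H> <K>      q w w q p p $  expand <K> -> <C> w
   3  $ <K> <H> w <C>    q w w q p p $  expand <C> -> <H> q
   4  $ <K> <H> w q <H>  q w w q p p $  expand <H> -> λ
   5  $ <K> <H> w q      q w w q p p $  match q
   6  $ <K> <H> w        w w q p p $    match w
   7  $ <K> <H>          w q p p $      expand <H> -> λ
   8  $ <K>              w q p p $      expand <K> -> <C> w
   9  $ w <C>            w q p p $      expand <C> -> w <C> p
  10  $ w p <C> w        w q p p $      match w
  11  $ w p <C>          q p p $        expand <C> -> <H> q
  12  $ w p q <H>        q p p $        expand <H> -> λ
  13  $ w p q            q p p $        match q
  14  $ w p              p p $          match p
  15  $ w                p $            error: top is terminal w but lookahead is p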